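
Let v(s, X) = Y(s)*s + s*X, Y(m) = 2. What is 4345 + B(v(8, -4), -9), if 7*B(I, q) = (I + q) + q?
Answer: 30381/7 ≈ 4340.1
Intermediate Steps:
v(s, X) = 2*s + X*s (v(s, X) = 2*s + s*X = 2*s + X*s)
B(I, q) = I/7 + 2*q/7 (B(I, q) = ((I + q) + q)/7 = (I + 2*q)/7 = I/7 + 2*q/7)
4345 + B(v(8, -4), -9) = 4345 + ((8*(2 - 4))/7 + (2/7)*(-9)) = 4345 + ((8*(-2))/7 - 18/7) = 4345 + ((⅐)*(-16) - 18/7) = 4345 + (-16/7 - 18/7) = 4345 - 34/7 = 30381/7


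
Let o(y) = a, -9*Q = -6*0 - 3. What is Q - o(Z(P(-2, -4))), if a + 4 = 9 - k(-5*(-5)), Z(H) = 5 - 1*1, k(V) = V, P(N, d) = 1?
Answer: 61/3 ≈ 20.333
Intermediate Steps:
Z(H) = 4 (Z(H) = 5 - 1 = 4)
Q = 1/3 (Q = -(-6*0 - 3)/9 = -(0 - 3)/9 = -1/9*(-3) = 1/3 ≈ 0.33333)
a = -20 (a = -4 + (9 - (-5)*(-5)) = -4 + (9 - 1*25) = -4 + (9 - 25) = -4 - 16 = -20)
o(y) = -20
Q - o(Z(P(-2, -4))) = 1/3 - 1*(-20) = 1/3 + 20 = 61/3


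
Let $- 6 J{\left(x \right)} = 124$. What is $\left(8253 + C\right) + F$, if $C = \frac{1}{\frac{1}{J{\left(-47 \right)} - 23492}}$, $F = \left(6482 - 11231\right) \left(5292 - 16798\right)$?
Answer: $\frac{163880203}{3} \approx 5.4627 \cdot 10^{7}$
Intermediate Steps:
$J{\left(x \right)} = - \frac{62}{3}$ ($J{\left(x \right)} = \left(- \frac{1}{6}\right) 124 = - \frac{62}{3}$)
$F = 54641994$ ($F = \left(-4749\right) \left(-11506\right) = 54641994$)
$C = - \frac{70538}{3}$ ($C = \frac{1}{\frac{1}{- \frac{62}{3} - 23492}} = \frac{1}{\frac{1}{- \frac{70538}{3}}} = \frac{1}{- \frac{3}{70538}} = - \frac{70538}{3} \approx -23513.0$)
$\left(8253 + C\right) + F = \left(8253 - \frac{70538}{3}\right) + 54641994 = - \frac{45779}{3} + 54641994 = \frac{163880203}{3}$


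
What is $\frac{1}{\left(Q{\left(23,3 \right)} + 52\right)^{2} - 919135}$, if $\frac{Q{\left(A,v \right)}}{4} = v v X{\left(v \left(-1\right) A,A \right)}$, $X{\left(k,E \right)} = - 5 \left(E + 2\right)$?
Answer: $\frac{1}{18865569} \approx 5.3007 \cdot 10^{-8}$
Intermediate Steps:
$X{\left(k,E \right)} = -10 - 5 E$ ($X{\left(k,E \right)} = - 5 \left(2 + E\right) = -10 - 5 E$)
$Q{\left(A,v \right)} = 4 v^{2} \left(-10 - 5 A\right)$ ($Q{\left(A,v \right)} = 4 v v \left(-10 - 5 A\right) = 4 v^{2} \left(-10 - 5 A\right)$)
$\frac{1}{\left(Q{\left(23,3 \right)} + 52\right)^{2} - 919135} = \frac{1}{\left(20 \cdot 3^{2} \left(-2 - 23\right) + 52\right)^{2} - 919135} = \frac{1}{\left(20 \cdot 9 \left(-2 - 23\right) + 52\right)^{2} - 919135} = \frac{1}{\left(20 \cdot 9 \left(-25\right) + 52\right)^{2} - 919135} = \frac{1}{\left(-4500 + 52\right)^{2} - 919135} = \frac{1}{\left(-4448\right)^{2} - 919135} = \frac{1}{19784704 - 919135} = \frac{1}{18865569}$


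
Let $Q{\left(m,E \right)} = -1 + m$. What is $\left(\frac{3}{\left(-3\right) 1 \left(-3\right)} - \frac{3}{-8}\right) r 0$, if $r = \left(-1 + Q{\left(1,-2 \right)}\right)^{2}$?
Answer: $0$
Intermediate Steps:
$r = 1$ ($r = \left(-1 + \left(-1 + 1\right)\right)^{2} = \left(-1 + 0\right)^{2} = \left(-1\right)^{2} = 1$)
$\left(\frac{3}{\left(-3\right) 1 \left(-3\right)} - \frac{3}{-8}\right) r 0 = \left(\frac{3}{\left(-3\right) 1 \left(-3\right)} - \frac{3}{-8}\right) 1 \cdot 0 = \left(\frac{3}{\left(-3\right) \left(-3\right)} - - \frac{3}{8}\right) 1 \cdot 0 = \left(\frac{3}{9} + \frac{3}{8}\right) 1 \cdot 0 = \left(3 \cdot \frac{1}{9} + \frac{3}{8}\right) 1 \cdot 0 = \left(\frac{1}{3} + \frac{3}{8}\right) 1 \cdot 0 = \frac{17}{24} \cdot 1 \cdot 0 = \frac{17}{24} \cdot 0 = 0$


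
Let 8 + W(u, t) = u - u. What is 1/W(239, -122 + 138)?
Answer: -⅛ ≈ -0.12500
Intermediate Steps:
W(u, t) = -8 (W(u, t) = -8 + (u - u) = -8 + 0 = -8)
1/W(239, -122 + 138) = 1/(-8) = -⅛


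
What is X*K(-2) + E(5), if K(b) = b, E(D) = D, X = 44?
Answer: -83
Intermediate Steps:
X*K(-2) + E(5) = 44*(-2) + 5 = -88 + 5 = -83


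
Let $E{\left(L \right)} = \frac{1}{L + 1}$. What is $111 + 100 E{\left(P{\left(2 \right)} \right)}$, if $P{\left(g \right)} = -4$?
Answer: $\frac{233}{3} \approx 77.667$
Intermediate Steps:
$E{\left(L \right)} = \frac{1}{1 + L}$
$111 + 100 E{\left(P{\left(2 \right)} \right)} = 111 + \frac{100}{1 - 4} = 111 + \frac{100}{-3} = 111 + 100 \left(- \frac{1}{3}\right) = 111 - \frac{100}{3} = \frac{233}{3}$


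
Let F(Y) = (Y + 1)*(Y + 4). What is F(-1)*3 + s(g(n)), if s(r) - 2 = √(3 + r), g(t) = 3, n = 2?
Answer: 2 + √6 ≈ 4.4495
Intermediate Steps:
F(Y) = (1 + Y)*(4 + Y)
s(r) = 2 + √(3 + r)
F(-1)*3 + s(g(n)) = (4 + (-1)² + 5*(-1))*3 + (2 + √(3 + 3)) = (4 + 1 - 5)*3 + (2 + √6) = 0*3 + (2 + √6) = 0 + (2 + √6) = 2 + √6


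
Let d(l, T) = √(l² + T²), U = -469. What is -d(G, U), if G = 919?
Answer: -√1064522 ≈ -1031.8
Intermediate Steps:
d(l, T) = √(T² + l²)
-d(G, U) = -√((-469)² + 919²) = -√(219961 + 844561) = -√1064522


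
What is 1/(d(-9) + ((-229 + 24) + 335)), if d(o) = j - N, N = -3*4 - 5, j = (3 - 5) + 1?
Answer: 1/146 ≈ 0.0068493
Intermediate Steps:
j = -1 (j = -2 + 1 = -1)
N = -17 (N = -12 - 5 = -17)
d(o) = 16 (d(o) = -1 - 1*(-17) = -1 + 17 = 16)
1/(d(-9) + ((-229 + 24) + 335)) = 1/(16 + ((-229 + 24) + 335)) = 1/(16 + (-205 + 335)) = 1/(16 + 130) = 1/146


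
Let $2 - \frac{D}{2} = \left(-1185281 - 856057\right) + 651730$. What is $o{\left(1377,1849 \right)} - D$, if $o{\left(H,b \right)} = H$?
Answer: $-2777843$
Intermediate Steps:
$D = 2779220$ ($D = 4 - 2 \left(\left(-1185281 - 856057\right) + 651730\right) = 4 - 2 \left(-2041338 + 651730\right) = 4 - -2779216 = 4 + 2779216 = 2779220$)
$o{\left(1377,1849 \right)} - D = 1377 - 2779220 = -2777843$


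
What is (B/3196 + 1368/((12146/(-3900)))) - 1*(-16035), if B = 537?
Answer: 302705865381/19409308 ≈ 15596.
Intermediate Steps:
(B/3196 + 1368/((12146/(-3900)))) - 1*(-16035) = (537/3196 + 1368/((12146/(-3900)))) - 1*(-16035) = (537*(1/3196) + 1368/((12146*(-1/3900)))) + 16035 = (537/3196 + 1368/(-6073/1950)) + 16035 = (537/3196 + 1368*(-1950/6073)) + 16035 = (537/3196 - 2667600/6073) + 16035 = -8522388399/19409308 + 16035 = 302705865381/19409308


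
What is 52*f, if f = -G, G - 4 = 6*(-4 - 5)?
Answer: 2600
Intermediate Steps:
G = -50 (G = 4 + 6*(-4 - 5) = 4 + 6*(-9) = 4 - 54 = -50)
f = 50 (f = -1*(-50) = 50)
52*f = 52*50 = 2600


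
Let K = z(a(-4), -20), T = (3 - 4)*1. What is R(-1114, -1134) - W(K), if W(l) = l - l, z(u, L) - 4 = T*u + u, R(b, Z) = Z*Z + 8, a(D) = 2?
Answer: 1285964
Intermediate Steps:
T = -1 (T = -1*1 = -1)
R(b, Z) = 8 + Z² (R(b, Z) = Z² + 8 = 8 + Z²)
z(u, L) = 4 (z(u, L) = 4 + (-u + u) = 4 + 0 = 4)
K = 4
W(l) = 0
R(-1114, -1134) - W(K) = (8 + (-1134)²) - 1*0 = (8 + 1285956) + 0 = 1285964 + 0 = 1285964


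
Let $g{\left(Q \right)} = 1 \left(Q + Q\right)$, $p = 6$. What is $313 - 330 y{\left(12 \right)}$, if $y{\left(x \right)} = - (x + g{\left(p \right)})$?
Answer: $8233$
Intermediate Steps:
$g{\left(Q \right)} = 2 Q$ ($g{\left(Q \right)} = 1 \cdot 2 Q = 2 Q$)
$y{\left(x \right)} = -12 - x$ ($y{\left(x \right)} = - (x + 2 \cdot 6) = - (x + 12) = - (12 + x) = -12 - x$)
$313 - 330 y{\left(12 \right)} = 313 - 330 \left(-12 - 12\right) = 313 - -7920 = 313 + 7920 = 8233$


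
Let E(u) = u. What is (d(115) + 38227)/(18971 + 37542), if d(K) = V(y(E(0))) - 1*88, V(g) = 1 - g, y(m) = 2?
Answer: 38138/56513 ≈ 0.67485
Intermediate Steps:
d(K) = -89 (d(K) = (1 - 1*2) - 1*88 = (1 - 2) - 88 = -1 - 88 = -89)
(d(115) + 38227)/(18971 + 37542) = (-89 + 38227)/(18971 + 37542) = 38138/56513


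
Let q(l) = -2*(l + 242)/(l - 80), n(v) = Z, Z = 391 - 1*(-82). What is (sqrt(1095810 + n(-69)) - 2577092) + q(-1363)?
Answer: -3718745998/1443 + sqrt(1096283) ≈ -2.5760e+6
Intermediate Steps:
Z = 473 (Z = 391 + 82 = 473)
n(v) = 473
q(l) = -2*(242 + l)/(-80 + l)
(sqrt(1095810 + n(-69)) - 2577092) + q(-1363) = (sqrt(1095810 + 473) - 2577092) + 2*(-242 - 1*(-1363))/(-80 - 1363) = (sqrt(1096283) - 2577092) + 2*(-242 + 1363)/(-1443) = (-2577092 + sqrt(1096283)) + 2*(-1/1443)*1121 = (-2577092 + sqrt(1096283)) - 2242/1443 = -3718745998/1443 + sqrt(1096283)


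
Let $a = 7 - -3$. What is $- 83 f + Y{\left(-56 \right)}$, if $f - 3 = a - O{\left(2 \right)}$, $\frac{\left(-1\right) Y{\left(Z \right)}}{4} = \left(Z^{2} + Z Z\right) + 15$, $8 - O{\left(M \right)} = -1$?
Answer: $-25480$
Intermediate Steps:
$O{\left(M \right)} = 9$ ($O{\left(M \right)} = 8 - -1 = 8 + 1 = 9$)
$a = 10$ ($a = 7 + 3 = 10$)
$Y{\left(Z \right)} = -60 - 8 Z^{2}$ ($Y{\left(Z \right)} = - 4 \left(\left(Z^{2} + Z Z\right) + 15\right) = - 4 \left(\left(Z^{2} + Z^{2}\right) + 15\right) = - 4 \left(2 Z^{2} + 15\right) = - 4 \left(15 + 2 Z^{2}\right) = -60 - 8 Z^{2}$)
$f = 4$ ($f = 3 + \left(10 - 9\right) = 3 + 1 = 4$)
$- 83 f + Y{\left(-56 \right)} = \left(-83\right) 4 - \left(60 + 8 \left(-56\right)^{2}\right) = -332 - 25148 = -25480$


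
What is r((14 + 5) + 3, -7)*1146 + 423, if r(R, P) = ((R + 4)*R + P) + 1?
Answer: 649059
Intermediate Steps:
r(R, P) = 1 + P + R*(4 + R) (r(R, P) = ((4 + R)*R + P) + 1 = (R*(4 + R) + P) + 1 = (P + R*(4 + R)) + 1 = 1 + P + R*(4 + R))
r((14 + 5) + 3, -7)*1146 + 423 = (1 - 7 + ((14 + 5) + 3)² + 4*((14 + 5) + 3))*1146 + 423 = (1 - 7 + (19 + 3)² + 4*(19 + 3))*1146 + 423 = (1 - 7 + 22² + 4*22)*1146 + 423 = (1 - 7 + 484 + 88)*1146 + 423 = 566*1146 + 423 = 648636 + 423 = 649059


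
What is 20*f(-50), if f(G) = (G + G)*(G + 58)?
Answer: -16000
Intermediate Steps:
f(G) = 2*G*(58 + G) (f(G) = (2*G)*(58 + G) = 2*G*(58 + G))
20*f(-50) = 20*(2*(-50)*(58 - 50)) = 20*(2*(-50)*8) = 20*(-800) = -16000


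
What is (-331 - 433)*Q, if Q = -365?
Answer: 278860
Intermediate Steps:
(-331 - 433)*Q = (-331 - 433)*(-365) = -764*(-365) = 278860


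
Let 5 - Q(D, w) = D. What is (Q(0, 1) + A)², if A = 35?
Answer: 1600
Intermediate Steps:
Q(D, w) = 5 - D
(Q(0, 1) + A)² = ((5 - 1*0) + 35)² = ((5 + 0) + 35)² = (5 + 35)² = 40² = 1600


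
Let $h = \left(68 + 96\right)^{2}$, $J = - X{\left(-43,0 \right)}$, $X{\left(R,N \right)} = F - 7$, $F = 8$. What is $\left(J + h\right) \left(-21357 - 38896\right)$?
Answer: $-1620504435$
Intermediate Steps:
$X{\left(R,N \right)} = 1$ ($X{\left(R,N \right)} = 8 - 7 = 1$)
$J = -1$ ($J = \left(-1\right) 1 = -1$)
$h = 26896$ ($h = 164^{2} = 26896$)
$\left(J + h\right) \left(-21357 - 38896\right) = \left(-1 + 26896\right) \left(-21357 - 38896\right) = 26895 \left(-60253\right) = -1620504435$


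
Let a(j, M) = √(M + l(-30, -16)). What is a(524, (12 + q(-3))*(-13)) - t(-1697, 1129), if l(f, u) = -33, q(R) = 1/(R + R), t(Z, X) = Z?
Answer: 1697 + I*√6726/6 ≈ 1697.0 + 13.669*I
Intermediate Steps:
q(R) = 1/(2*R)
a(j, M) = √(-33 + M) (a(j, M) = √(M - 33) = √(-33 + M))
a(524, (12 + q(-3))*(-13)) - t(-1697, 1129) = √(-33 + (12 + (½)/(-3))*(-13)) - 1*(-1697) = √(-33 + (12 + (½)*(-⅓))*(-13)) + 1697 = √(-33 + (12 - ⅙)*(-13)) + 1697 = √(-33 + (71/6)*(-13)) + 1697 = √(-33 - 923/6) + 1697 = √(-1121/6) + 1697 = I*√6726/6 + 1697 = 1697 + I*√6726/6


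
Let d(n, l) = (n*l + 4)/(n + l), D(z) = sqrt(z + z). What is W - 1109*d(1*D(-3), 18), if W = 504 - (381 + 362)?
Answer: (-20201*sqrt(6) + 8738*I)/(sqrt(6) - 18*I) ≈ -843.91 - 2634.2*I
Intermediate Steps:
D(z) = sqrt(2)*sqrt(z) (D(z) = sqrt(2*z) = sqrt(2)*sqrt(z))
W = -239 (W = 504 - 1*743 = 504 - 743 = -239)
d(n, l) = (4 + l*n)/(l + n) (d(n, l) = (l*n + 4)/(l + n) = (4 + l*n)/(l + n))
W - 1109*d(1*D(-3), 18) = -239 - 1109*(4 + 18*(1*(sqrt(2)*sqrt(-3))))/(18 + 1*(sqrt(2)*sqrt(-3))) = -239 - 1109*(4 + 18*(1*(sqrt(2)*(I*sqrt(3)))))/(18 + 1*(sqrt(2)*(I*sqrt(3)))) = -239 - 1109*(4 + 18*(1*(I*sqrt(6))))/(18 + 1*(I*sqrt(6))) = -239 - 1109*(4 + 18*(I*sqrt(6)))/(18 + I*sqrt(6)) = -239 - 1109*(4 + 18*I*sqrt(6))/(18 + I*sqrt(6))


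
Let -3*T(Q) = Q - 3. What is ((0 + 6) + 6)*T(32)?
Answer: -116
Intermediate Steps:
T(Q) = 1 - Q/3 (T(Q) = -(Q - 3)/3 = -(-3 + Q)/3 = 1 - Q/3)
((0 + 6) + 6)*T(32) = ((0 + 6) + 6)*(1 - ⅓*32) = (6 + 6)*(1 - 32/3) = 12*(-29/3) = -116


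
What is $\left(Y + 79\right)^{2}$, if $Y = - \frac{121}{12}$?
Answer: $\frac{683929}{144} \approx 4749.5$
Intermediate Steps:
$Y = - \frac{121}{12}$ ($Y = \left(-121\right) \frac{1}{12} = - \frac{121}{12} \approx -10.083$)
$\left(Y + 79\right)^{2} = \left(- \frac{121}{12} + 79\right)^{2} = \left(\frac{827}{12}\right)^{2} = \frac{683929}{144}$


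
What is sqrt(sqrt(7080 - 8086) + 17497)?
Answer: sqrt(17497 + I*sqrt(1006)) ≈ 132.28 + 0.12*I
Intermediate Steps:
sqrt(sqrt(7080 - 8086) + 17497) = sqrt(sqrt(-1006) + 17497) = sqrt(I*sqrt(1006) + 17497) = sqrt(17497 + I*sqrt(1006))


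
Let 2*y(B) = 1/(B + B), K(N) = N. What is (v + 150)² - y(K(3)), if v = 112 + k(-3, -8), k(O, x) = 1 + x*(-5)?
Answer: 1101707/12 ≈ 91809.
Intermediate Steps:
k(O, x) = 1 - 5*x
v = 153 (v = 112 + (1 - 5*(-8)) = 112 + (1 + 40) = 112 + 41 = 153)
y(B) = 1/(4*B) (y(B) = 1/(2*(B + B)) = 1/(2*((2*B))) = (1/(2*B))/2 = 1/(4*B))
(v + 150)² - y(K(3)) = (153 + 150)² - 1/(4*3) = 303² - 1/(4*3) = 91809 - 1*1/12 = 91809 - 1/12 = 1101707/12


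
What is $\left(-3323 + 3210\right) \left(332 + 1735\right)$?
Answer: $-233571$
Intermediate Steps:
$\left(-3323 + 3210\right) \left(332 + 1735\right) = \left(-113\right) 2067 = -233571$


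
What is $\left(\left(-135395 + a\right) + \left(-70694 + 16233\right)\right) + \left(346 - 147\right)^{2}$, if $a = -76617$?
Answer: $-226872$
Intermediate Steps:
$\left(\left(-135395 + a\right) + \left(-70694 + 16233\right)\right) + \left(346 - 147\right)^{2} = \left(\left(-135395 - 76617\right) + \left(-70694 + 16233\right)\right) + \left(346 - 147\right)^{2} = \left(-212012 - 54461\right) + 199^{2} = -266473 + 39601 = -226872$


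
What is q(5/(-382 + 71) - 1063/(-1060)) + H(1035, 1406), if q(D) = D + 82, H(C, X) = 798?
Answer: 290426093/329660 ≈ 880.99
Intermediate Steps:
q(D) = 82 + D
q(5/(-382 + 71) - 1063/(-1060)) + H(1035, 1406) = (82 + (5/(-382 + 71) - 1063/(-1060))) + 798 = (82 + (5/(-311) - 1063*(-1/1060))) + 798 = (82 + (5*(-1/311) + 1063/1060)) + 798 = (82 + (-5/311 + 1063/1060)) + 798 = (82 + 325293/329660) + 798 = 27357413/329660 + 798 = 290426093/329660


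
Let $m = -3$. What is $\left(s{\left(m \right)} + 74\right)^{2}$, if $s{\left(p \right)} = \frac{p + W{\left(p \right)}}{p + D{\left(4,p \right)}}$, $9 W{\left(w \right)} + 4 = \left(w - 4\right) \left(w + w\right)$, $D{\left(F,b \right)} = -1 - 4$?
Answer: $\frac{28270489}{5184} \approx 5453.4$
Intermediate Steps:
$D{\left(F,b \right)} = -5$ ($D{\left(F,b \right)} = -1 - 4 = -5$)
$W{\left(w \right)} = - \frac{4}{9} + \frac{2 w \left(-4 + w\right)}{9}$ ($W{\left(w \right)} = - \frac{4}{9} + \frac{\left(w - 4\right) \left(w + w\right)}{9} = - \frac{4}{9} + \frac{\left(-4 + w\right) 2 w}{9} = - \frac{4}{9} + \frac{2 w \left(-4 + w\right)}{9}$)
$s{\left(p \right)} = \frac{- \frac{4}{9} + \frac{p}{9} + \frac{2 p^{2}}{9}}{-5 + p}$ ($s{\left(p \right)} = \frac{p - \left(\frac{4}{9} - \frac{2 p^{2}}{9} + \frac{8 p}{9}\right)}{p - 5} = \frac{- \frac{4}{9} + \frac{p}{9} + \frac{2 p^{2}}{9}}{-5 + p}$)
$\left(s{\left(m \right)} + 74\right)^{2} = \left(\frac{-4 - 3 + 2 \left(-3\right)^{2}}{9 \left(-5 - 3\right)} + 74\right)^{2} = \left(\frac{-4 - 3 + 2 \cdot 9}{9 \left(-8\right)} + 74\right)^{2} = \left(\frac{1}{9} \left(- \frac{1}{8}\right) \left(-4 - 3 + 18\right) + 74\right)^{2} = \left(\frac{1}{9} \left(- \frac{1}{8}\right) 11 + 74\right)^{2} = \left(- \frac{11}{72} + 74\right)^{2} = \left(\frac{5317}{72}\right)^{2} = \frac{28270489}{5184}$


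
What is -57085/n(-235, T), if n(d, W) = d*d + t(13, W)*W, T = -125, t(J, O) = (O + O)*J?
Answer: -1631/13185 ≈ -0.12370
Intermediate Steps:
t(J, O) = 2*J*O (t(J, O) = (2*O)*J = 2*J*O)
n(d, W) = d**2 + 26*W**2 (n(d, W) = d*d + (2*13*W)*W = d**2 + (26*W)*W = d**2 + 26*W**2)
-57085/n(-235, T) = -57085/((-235)**2 + 26*(-125)**2) = -57085/(55225 + 26*15625) = -57085/(55225 + 406250) = -57085/461475 = -57085*1/461475 = -1631/13185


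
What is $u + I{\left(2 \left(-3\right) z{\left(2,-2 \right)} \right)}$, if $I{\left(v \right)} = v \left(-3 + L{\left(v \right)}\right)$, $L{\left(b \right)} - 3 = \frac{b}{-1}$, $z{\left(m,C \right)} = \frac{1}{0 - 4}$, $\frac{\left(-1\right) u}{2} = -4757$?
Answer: $\frac{38047}{4} \approx 9511.8$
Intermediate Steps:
$u = 9514$ ($u = \left(-2\right) \left(-4757\right) = 9514$)
$z{\left(m,C \right)} = - \frac{1}{4}$ ($z{\left(m,C \right)} = \frac{1}{-4} = - \frac{1}{4}$)
$L{\left(b \right)} = 3 - b$ ($L{\left(b \right)} = 3 + \frac{b}{-1} = 3 + b \left(-1\right) = 3 - b$)
$I{\left(v \right)} = - v^{2}$ ($I{\left(v \right)} = v \left(-3 - \left(-3 + v\right)\right) = v \left(- v\right) = - v^{2}$)
$u + I{\left(2 \left(-3\right) z{\left(2,-2 \right)} \right)} = 9514 - \left(2 \left(-3\right) \left(- \frac{1}{4}\right)\right)^{2} = 9514 - \left(\left(-6\right) \left(- \frac{1}{4}\right)\right)^{2} = 9514 - \left(\frac{3}{2}\right)^{2} = 9514 - \frac{9}{4} = \frac{38047}{4}$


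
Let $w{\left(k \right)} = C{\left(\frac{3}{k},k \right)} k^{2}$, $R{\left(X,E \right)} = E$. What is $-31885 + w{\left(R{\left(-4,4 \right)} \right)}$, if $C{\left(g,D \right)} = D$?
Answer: $-31821$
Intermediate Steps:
$w{\left(k \right)} = k^{3}$ ($w{\left(k \right)} = k k^{2} = k^{3}$)
$-31885 + w{\left(R{\left(-4,4 \right)} \right)} = -31885 + 4^{3} = -31885 + 64 = -31821$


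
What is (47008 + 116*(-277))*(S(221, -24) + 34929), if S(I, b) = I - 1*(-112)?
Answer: 524557512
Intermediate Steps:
S(I, b) = 112 + I (S(I, b) = I + 112 = 112 + I)
(47008 + 116*(-277))*(S(221, -24) + 34929) = (47008 + 116*(-277))*((112 + 221) + 34929) = (47008 - 32132)*(333 + 34929) = 14876*35262 = 524557512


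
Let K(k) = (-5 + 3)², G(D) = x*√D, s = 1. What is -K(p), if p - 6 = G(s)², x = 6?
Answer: -4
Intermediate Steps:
G(D) = 6*√D
p = 42 (p = 6 + (6*√1)² = 6 + (6*1)² = 6 + 6² = 6 + 36 = 42)
K(k) = 4 (K(k) = (-2)² = 4)
-K(p) = -1*4 = -4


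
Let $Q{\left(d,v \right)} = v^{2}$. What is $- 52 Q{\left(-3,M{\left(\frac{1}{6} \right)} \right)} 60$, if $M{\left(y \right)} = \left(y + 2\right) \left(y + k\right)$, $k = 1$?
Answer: $- \frac{538265}{27} \approx -19936.0$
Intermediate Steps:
$M{\left(y \right)} = \left(1 + y\right) \left(2 + y\right)$ ($M{\left(y \right)} = \left(y + 2\right) \left(y + 1\right) = \left(2 + y\right) \left(1 + y\right) = \left(1 + y\right) \left(2 + y\right)$)
$- 52 Q{\left(-3,M{\left(\frac{1}{6} \right)} \right)} 60 = - 52 \left(2 + \left(\frac{1}{6}\right)^{2} + \frac{3}{6}\right)^{2} \cdot 60 = - 52 \left(2 + \left(\frac{1}{6}\right)^{2} + 3 \cdot \frac{1}{6}\right)^{2} \cdot 60 = - 52 \left(2 + \frac{1}{36} + \frac{1}{2}\right)^{2} \cdot 60 = - 52 \left(\frac{91}{36}\right)^{2} \cdot 60 = \left(-52\right) \frac{8281}{1296} \cdot 60 = \left(- \frac{107653}{324}\right) 60 = - \frac{538265}{27}$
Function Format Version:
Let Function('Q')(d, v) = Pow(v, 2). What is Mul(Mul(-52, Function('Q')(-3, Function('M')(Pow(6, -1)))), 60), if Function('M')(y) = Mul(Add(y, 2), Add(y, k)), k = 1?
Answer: Rational(-538265, 27) ≈ -19936.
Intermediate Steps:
Function('M')(y) = Mul(Add(1, y), Add(2, y)) (Function('M')(y) = Mul(Add(y, 2), Add(y, 1)) = Mul(Add(2, y), Add(1, y)) = Mul(Add(1, y), Add(2, y)))
Mul(Mul(-52, Function('Q')(-3, Function('M')(Pow(6, -1)))), 60) = Mul(Mul(-52, Pow(Add(2, Pow(Pow(6, -1), 2), Mul(3, Pow(6, -1))), 2)), 60) = Mul(Mul(-52, Pow(Add(2, Pow(Rational(1, 6), 2), Mul(3, Rational(1, 6))), 2)), 60) = Mul(Mul(-52, Pow(Add(2, Rational(1, 36), Rational(1, 2)), 2)), 60) = Mul(Mul(-52, Pow(Rational(91, 36), 2)), 60) = Mul(Mul(-52, Rational(8281, 1296)), 60) = Mul(Rational(-107653, 324), 60) = Rational(-538265, 27)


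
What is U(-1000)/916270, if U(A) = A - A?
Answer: 0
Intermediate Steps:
U(A) = 0
U(-1000)/916270 = 0/916270 = 0*(1/916270) = 0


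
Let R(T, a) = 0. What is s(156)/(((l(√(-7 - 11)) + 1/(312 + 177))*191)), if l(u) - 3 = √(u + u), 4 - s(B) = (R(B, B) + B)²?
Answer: -24332/(280388/489 + 191*2^(¾)*√3*√I) ≈ -21.592 + 8.7863*I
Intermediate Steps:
s(B) = 4 - B² (s(B) = 4 - (0 + B)² = 4 - B²)
l(u) = 3 + √2*√u (l(u) = 3 + √(u + u) = 3 + √(2*u) = 3 + √2*√u)
s(156)/(((l(√(-7 - 11)) + 1/(312 + 177))*191)) = (4 - 1*156²)/((((3 + √2*√(√(-7 - 11))) + 1/(312 + 177))*191)) = (4 - 1*24336)/((((3 + √2*√(√(-18))) + 1/489)*191)) = (4 - 24336)/((((3 + √2*√(3*I*√2)) + 1/489)*191)) = -24332*1/(191*((3 + √2*(2^(¼)*√3*√I)) + 1/489)) = -24332*1/(191*((3 + 2^(¾)*√3*√I) + 1/489)) = -24332*1/(191*(1468/489 + 2^(¾)*√3*√I)) = -24332/(280388/489 + 191*2^(¾)*√3*√I)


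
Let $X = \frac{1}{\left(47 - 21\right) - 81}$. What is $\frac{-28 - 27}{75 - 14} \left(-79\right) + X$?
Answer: $\frac{238914}{3355} \approx 71.211$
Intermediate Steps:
$X = - \frac{1}{55}$ ($X = \frac{1}{26 - 81} = \frac{1}{-55} = - \frac{1}{55} \approx -0.018182$)
$\frac{-28 - 27}{75 - 14} \left(-79\right) + X = \frac{-28 - 27}{75 - 14} \left(-79\right) - \frac{1}{55} = - \frac{55}{61} \left(-79\right) - \frac{1}{55} = \left(-55\right) \frac{1}{61} \left(-79\right) - \frac{1}{55} = \left(- \frac{55}{61}\right) \left(-79\right) - \frac{1}{55} = \frac{4345}{61} - \frac{1}{55} = \frac{238914}{3355}$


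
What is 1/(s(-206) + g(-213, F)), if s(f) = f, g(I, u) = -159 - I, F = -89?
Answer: -1/152 ≈ -0.0065789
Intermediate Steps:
1/(s(-206) + g(-213, F)) = 1/(-206 + (-159 - 1*(-213))) = 1/(-206 + (-159 + 213)) = 1/(-206 + 54) = 1/(-152) = -1/152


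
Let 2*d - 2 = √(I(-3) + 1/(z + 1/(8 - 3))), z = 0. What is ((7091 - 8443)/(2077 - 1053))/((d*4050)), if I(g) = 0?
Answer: 169/129600 - 169*√5/259200 ≈ -0.00015392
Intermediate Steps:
d = 1 + √5/2 (d = 1 + √(0 + 1/(0 + 1/(8 - 3)))/2 = 1 + √(0 + 1/(0 + 1/5))/2 = 1 + √(0 + 1/(0 + ⅕))/2 = 1 + √(0 + 1/(⅕))/2 = 1 + √(0 + 5)/2 = 1 + √5/2 ≈ 2.1180)
((7091 - 8443)/(2077 - 1053))/((d*4050)) = ((7091 - 8443)/(2077 - 1053))/(((1 + √5/2)*4050)) = (-1352/1024)/(4050 + 2025*√5) = (-1352*1/1024)/(4050 + 2025*√5) = -169/(128*(4050 + 2025*√5))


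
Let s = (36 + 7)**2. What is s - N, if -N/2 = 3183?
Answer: 8215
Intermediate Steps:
s = 1849 (s = 43**2 = 1849)
N = -6366 (N = -2*3183 = -6366)
s - N = 1849 - 1*(-6366) = 1849 + 6366 = 8215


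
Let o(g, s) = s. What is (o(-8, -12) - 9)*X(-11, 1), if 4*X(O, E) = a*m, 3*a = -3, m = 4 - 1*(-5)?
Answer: 189/4 ≈ 47.250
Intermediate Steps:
m = 9 (m = 4 + 5 = 9)
a = -1 (a = (1/3)*(-3) = -1)
X(O, E) = -9/4 (X(O, E) = (-1*9)/4 = (1/4)*(-9) = -9/4)
(o(-8, -12) - 9)*X(-11, 1) = (-12 - 9)*(-9/4) = -21*(-9/4) = 189/4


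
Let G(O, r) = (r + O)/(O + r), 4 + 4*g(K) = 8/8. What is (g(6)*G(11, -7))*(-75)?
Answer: 225/4 ≈ 56.250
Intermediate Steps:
g(K) = -¾ (g(K) = -1 + (8/8)/4 = -1 + (8*(⅛))/4 = -1 + (¼)*1 = -1 + ¼ = -¾)
G(O, r) = 1 (G(O, r) = (O + r)/(O + r) = 1)
(g(6)*G(11, -7))*(-75) = -¾*1*(-75) = -¾*(-75) = 225/4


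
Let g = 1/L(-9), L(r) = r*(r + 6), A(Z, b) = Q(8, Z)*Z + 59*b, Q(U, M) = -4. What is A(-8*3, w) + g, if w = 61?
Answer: 99766/27 ≈ 3695.0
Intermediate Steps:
A(Z, b) = -4*Z + 59*b
L(r) = r*(6 + r)
g = 1/27 (g = 1/(-9*(6 - 9)) = 1/(-9*(-3)) = 1/27 ≈ 0.037037)
A(-8*3, w) + g = (-(-32)*3 + 59*61) + 1/27 = (-4*(-24) + 3599) + 1/27 = (96 + 3599) + 1/27 = 3695 + 1/27 = 99766/27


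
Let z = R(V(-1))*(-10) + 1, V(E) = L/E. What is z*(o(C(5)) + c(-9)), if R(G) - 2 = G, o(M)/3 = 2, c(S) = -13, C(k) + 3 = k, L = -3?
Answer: 343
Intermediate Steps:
C(k) = -3 + k
V(E) = -3/E
o(M) = 6 (o(M) = 3*2 = 6)
R(G) = 2 + G
z = -49 (z = (2 - 3/(-1))*(-10) + 1 = (2 - 3*(-1))*(-10) + 1 = (2 + 3)*(-10) + 1 = 5*(-10) + 1 = -50 + 1 = -49)
z*(o(C(5)) + c(-9)) = -49*(6 - 13) = -49*(-7) = 343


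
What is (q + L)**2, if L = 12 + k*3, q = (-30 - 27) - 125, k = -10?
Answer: 40000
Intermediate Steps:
q = -182 (q = -57 - 125 = -182)
L = -18 (L = 12 - 10*3 = 12 - 30 = -18)
(q + L)**2 = (-182 - 18)**2 = (-200)**2 = 40000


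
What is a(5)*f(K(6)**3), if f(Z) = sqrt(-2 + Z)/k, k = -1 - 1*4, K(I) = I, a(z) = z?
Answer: -sqrt(214) ≈ -14.629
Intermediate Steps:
k = -5 (k = -1 - 4 = -5)
f(Z) = -sqrt(-2 + Z)/5 (f(Z) = sqrt(-2 + Z)/(-5) = sqrt(-2 + Z)*(-1/5) = -sqrt(-2 + Z)/5)
a(5)*f(K(6)**3) = 5*(-sqrt(-2 + 6**3)/5) = 5*(-sqrt(-2 + 216)/5) = 5*(-sqrt(214)/5) = -sqrt(214)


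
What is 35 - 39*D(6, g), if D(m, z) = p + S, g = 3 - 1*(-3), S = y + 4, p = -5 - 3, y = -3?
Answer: 308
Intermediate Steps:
p = -8
S = 1 (S = -3 + 4 = 1)
g = 6 (g = 3 + 3 = 6)
D(m, z) = -7 (D(m, z) = -8 + 1 = -7)
35 - 39*D(6, g) = 35 - 39*(-7) = 35 + 273 = 308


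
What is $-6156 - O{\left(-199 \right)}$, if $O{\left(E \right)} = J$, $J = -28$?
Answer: $-6128$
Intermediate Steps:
$O{\left(E \right)} = -28$
$-6156 - O{\left(-199 \right)} = -6156 - -28 = -6156 + 28 = -6128$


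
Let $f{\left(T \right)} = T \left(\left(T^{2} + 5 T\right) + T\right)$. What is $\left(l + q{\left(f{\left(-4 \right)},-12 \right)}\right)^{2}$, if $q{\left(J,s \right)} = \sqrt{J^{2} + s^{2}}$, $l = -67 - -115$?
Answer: $3472 + 384 \sqrt{73} \approx 6752.9$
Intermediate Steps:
$l = 48$ ($l = -67 + 115 = 48$)
$f{\left(T \right)} = T \left(T^{2} + 6 T\right)$
$\left(l + q{\left(f{\left(-4 \right)},-12 \right)}\right)^{2} = \left(48 + \sqrt{\left(\left(-4\right)^{2} \left(6 - 4\right)\right)^{2} + \left(-12\right)^{2}}\right)^{2} = \left(48 + \sqrt{\left(16 \cdot 2\right)^{2} + 144}\right)^{2} = \left(48 + \sqrt{32^{2} + 144}\right)^{2} = \left(48 + \sqrt{1024 + 144}\right)^{2} = \left(48 + \sqrt{1168}\right)^{2} = \left(48 + 4 \sqrt{73}\right)^{2}$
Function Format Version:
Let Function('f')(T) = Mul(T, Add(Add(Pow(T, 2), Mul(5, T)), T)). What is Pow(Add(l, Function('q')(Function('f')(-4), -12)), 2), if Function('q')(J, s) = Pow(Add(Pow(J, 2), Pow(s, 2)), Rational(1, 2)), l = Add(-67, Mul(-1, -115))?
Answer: Add(3472, Mul(384, Pow(73, Rational(1, 2)))) ≈ 6752.9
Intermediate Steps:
l = 48 (l = Add(-67, 115) = 48)
Function('f')(T) = Mul(T, Add(Pow(T, 2), Mul(6, T)))
Pow(Add(l, Function('q')(Function('f')(-4), -12)), 2) = Pow(Add(48, Pow(Add(Pow(Mul(Pow(-4, 2), Add(6, -4)), 2), Pow(-12, 2)), Rational(1, 2))), 2) = Pow(Add(48, Pow(Add(Pow(Mul(16, 2), 2), 144), Rational(1, 2))), 2) = Pow(Add(48, Pow(Add(Pow(32, 2), 144), Rational(1, 2))), 2) = Pow(Add(48, Pow(Add(1024, 144), Rational(1, 2))), 2) = Pow(Add(48, Pow(1168, Rational(1, 2))), 2) = Pow(Add(48, Mul(4, Pow(73, Rational(1, 2)))), 2)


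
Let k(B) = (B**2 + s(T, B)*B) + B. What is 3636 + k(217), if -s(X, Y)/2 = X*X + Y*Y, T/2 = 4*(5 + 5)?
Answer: -23163284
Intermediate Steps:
T = 80 (T = 2*(4*(5 + 5)) = 2*(4*10) = 2*40 = 80)
s(X, Y) = -2*X**2 - 2*Y**2 (s(X, Y) = -2*(X*X + Y*Y) = -2*(X**2 + Y**2) = -2*X**2 - 2*Y**2)
k(B) = B + B**2 + B*(-12800 - 2*B**2) (k(B) = (B**2 + (-2*80**2 - 2*B**2)*B) + B = (B**2 + (-2*6400 - 2*B**2)*B) + B = (B**2 + (-12800 - 2*B**2)*B) + B = (B**2 + B*(-12800 - 2*B**2)) + B = B + B**2 + B*(-12800 - 2*B**2))
3636 + k(217) = 3636 + 217*(-12799 + 217 - 2*217**2) = 3636 + 217*(-12799 + 217 - 2*47089) = 3636 + 217*(-12799 + 217 - 94178) = 3636 + 217*(-106760) = 3636 - 23166920 = -23163284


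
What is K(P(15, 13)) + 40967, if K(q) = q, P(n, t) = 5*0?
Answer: 40967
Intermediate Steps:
P(n, t) = 0
K(P(15, 13)) + 40967 = 0 + 40967 = 40967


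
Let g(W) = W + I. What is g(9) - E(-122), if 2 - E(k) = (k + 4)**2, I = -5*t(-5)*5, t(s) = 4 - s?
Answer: 13706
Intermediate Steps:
I = -225 (I = -5*(4 - 1*(-5))*5 = -5*(4 + 5)*5 = -5*9*5 = -45*5 = -225)
g(W) = -225 + W (g(W) = W - 225 = -225 + W)
E(k) = 2 - (4 + k)**2 (E(k) = 2 - (k + 4)**2 = 2 - (4 + k)**2)
g(9) - E(-122) = (-225 + 9) - (2 - (4 - 122)**2) = -216 - (2 - 1*(-118)**2) = -216 - (2 - 1*13924) = -216 - (2 - 13924) = -216 - 1*(-13922) = -216 + 13922 = 13706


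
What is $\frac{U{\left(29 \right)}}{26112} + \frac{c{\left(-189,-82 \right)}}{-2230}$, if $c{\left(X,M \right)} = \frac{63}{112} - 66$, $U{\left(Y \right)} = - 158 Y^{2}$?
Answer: $- \frac{73652309}{14557440} \approx -5.0594$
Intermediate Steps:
$c{\left(X,M \right)} = - \frac{1047}{16}$ ($c{\left(X,M \right)} = 63 \cdot \frac{1}{112} - 66 = \frac{9}{16} - 66 = - \frac{1047}{16}$)
$\frac{U{\left(29 \right)}}{26112} + \frac{c{\left(-189,-82 \right)}}{-2230} = \frac{\left(-158\right) 29^{2}}{26112} - \frac{1047}{16 \left(-2230\right)} = \left(-158\right) 841 \cdot \frac{1}{26112} - - \frac{1047}{35680} = \left(-132878\right) \frac{1}{26112} + \frac{1047}{35680} = - \frac{66439}{13056} + \frac{1047}{35680} = - \frac{73652309}{14557440}$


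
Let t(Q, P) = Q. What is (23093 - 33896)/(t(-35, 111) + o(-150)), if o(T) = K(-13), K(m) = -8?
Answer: 10803/43 ≈ 251.23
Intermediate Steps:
o(T) = -8
(23093 - 33896)/(t(-35, 111) + o(-150)) = (23093 - 33896)/(-35 - 8) = -10803/(-43) = -10803*(-1/43) = 10803/43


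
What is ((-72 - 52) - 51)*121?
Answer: -21175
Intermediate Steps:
((-72 - 52) - 51)*121 = (-124 - 51)*121 = -175*121 = -21175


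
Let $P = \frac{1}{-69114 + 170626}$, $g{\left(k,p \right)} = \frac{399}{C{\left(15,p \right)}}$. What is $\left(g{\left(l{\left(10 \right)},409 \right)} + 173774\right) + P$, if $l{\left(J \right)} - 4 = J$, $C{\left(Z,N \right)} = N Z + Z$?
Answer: $\frac{18081156696773}{104049800} \approx 1.7377 \cdot 10^{5}$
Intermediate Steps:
$C{\left(Z,N \right)} = Z + N Z$
$l{\left(J \right)} = 4 + J$
$g{\left(k,p \right)} = \frac{399}{15 + 15 p}$ ($g{\left(k,p \right)} = \frac{399}{15 \left(1 + p\right)} = \frac{399}{15 + 15 p}$)
$P = \frac{1}{101512} \approx 9.851 \cdot 10^{-6}$
$\left(g{\left(l{\left(10 \right)},409 \right)} + 173774\right) + P = \left(\frac{133}{5 \left(1 + 409\right)} + 173774\right) + \frac{1}{101512} = \left(\frac{133}{5 \cdot 410} + 173774\right) + \frac{1}{101512} = \left(\frac{133}{5} \cdot \frac{1}{410} + 173774\right) + \frac{1}{101512} = \left(\frac{133}{2050} + 173774\right) + \frac{1}{101512} = \frac{356236833}{2050} + \frac{1}{101512} = \frac{18081156696773}{104049800}$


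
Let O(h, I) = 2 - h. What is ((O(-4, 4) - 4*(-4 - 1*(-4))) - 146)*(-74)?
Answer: 10360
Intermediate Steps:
((O(-4, 4) - 4*(-4 - 1*(-4))) - 146)*(-74) = (((2 - 1*(-4)) - 4*(-4 - 1*(-4))) - 146)*(-74) = (((2 + 4) - 4*(-4 + 4)) - 146)*(-74) = ((6 - 4*0) - 146)*(-74) = ((6 + 0) - 146)*(-74) = (6 - 146)*(-74) = -140*(-74) = 10360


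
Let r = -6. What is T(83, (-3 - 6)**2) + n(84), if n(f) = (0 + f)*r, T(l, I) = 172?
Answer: -332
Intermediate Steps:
n(f) = -6*f (n(f) = (0 + f)*(-6) = f*(-6) = -6*f)
T(83, (-3 - 6)**2) + n(84) = 172 - 6*84 = 172 - 504 = -332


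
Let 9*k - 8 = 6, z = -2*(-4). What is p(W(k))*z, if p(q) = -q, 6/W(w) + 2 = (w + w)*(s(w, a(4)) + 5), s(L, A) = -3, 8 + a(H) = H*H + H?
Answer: -216/19 ≈ -11.368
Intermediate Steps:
a(H) = -8 + H + H² (a(H) = -8 + (H*H + H) = -8 + (H² + H) = -8 + (H + H²) = -8 + H + H²)
z = 8
k = 14/9 (k = 8/9 + (⅑)*6 = 8/9 + ⅔ = 14/9 ≈ 1.5556)
W(w) = 6/(-2 + 4*w) (W(w) = 6/(-2 + (w + w)*(-3 + 5)) = 6/(-2 + (2*w)*2) = 6/(-2 + 4*w))
p(W(k))*z = -3/(-1 + 2*(14/9))*8 = -3/(-1 + 28/9)*8 = -3/19/9*8 = -3*9/19*8 = -1*27/19*8 = -27/19*8 = -216/19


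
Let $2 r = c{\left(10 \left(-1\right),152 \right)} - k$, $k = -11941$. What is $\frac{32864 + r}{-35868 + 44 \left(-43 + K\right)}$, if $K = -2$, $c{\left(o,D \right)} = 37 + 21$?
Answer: $- \frac{25909}{25232} \approx -1.0268$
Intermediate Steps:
$c{\left(o,D \right)} = 58$
$r = \frac{11999}{2}$ ($r = \frac{58 - -11941}{2} = \frac{58 + 11941}{2} = \frac{1}{2} \cdot 11999 = \frac{11999}{2} \approx 5999.5$)
$\frac{32864 + r}{-35868 + 44 \left(-43 + K\right)} = \frac{32864 + \frac{11999}{2}}{-35868 + 44 \left(-43 - 2\right)} = \frac{77727}{2 \left(-35868 + 44 \left(-45\right)\right)} = \frac{77727}{2 \left(-35868 - 1980\right)} = \frac{77727}{2 \left(-37848\right)} = \frac{77727}{2} \left(- \frac{1}{37848}\right) = - \frac{25909}{25232}$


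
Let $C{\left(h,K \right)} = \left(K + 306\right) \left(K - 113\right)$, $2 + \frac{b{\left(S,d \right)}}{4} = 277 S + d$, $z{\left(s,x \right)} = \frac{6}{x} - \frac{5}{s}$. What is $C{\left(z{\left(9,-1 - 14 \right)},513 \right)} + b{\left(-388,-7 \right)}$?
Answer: $-102340$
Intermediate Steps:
$z{\left(s,x \right)} = - \frac{5}{s} + \frac{6}{x}$
$b{\left(S,d \right)} = -8 + 4 d + 1108 S$ ($b{\left(S,d \right)} = -8 + 4 \left(277 S + d\right) = -8 + 4 \left(d + 277 S\right) = -8 + \left(4 d + 1108 S\right) = -8 + 4 d + 1108 S$)
$C{\left(h,K \right)} = \left(-113 + K\right) \left(306 + K\right)$ ($C{\left(h,K \right)} = \left(306 + K\right) \left(-113 + K\right) = \left(-113 + K\right) \left(306 + K\right)$)
$C{\left(z{\left(9,-1 - 14 \right)},513 \right)} + b{\left(-388,-7 \right)} = \left(-34578 + 513^{2} + 193 \cdot 513\right) + \left(-8 + 4 \left(-7\right) + 1108 \left(-388\right)\right) = \left(-34578 + 263169 + 99009\right) - 429940 = 327600 - 429940 = -102340$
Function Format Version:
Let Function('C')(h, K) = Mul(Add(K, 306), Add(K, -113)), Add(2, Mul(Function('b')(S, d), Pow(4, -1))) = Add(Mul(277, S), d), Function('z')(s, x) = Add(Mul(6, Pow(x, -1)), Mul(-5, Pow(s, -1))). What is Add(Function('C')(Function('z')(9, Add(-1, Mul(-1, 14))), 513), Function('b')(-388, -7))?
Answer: -102340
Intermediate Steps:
Function('z')(s, x) = Add(Mul(-5, Pow(s, -1)), Mul(6, Pow(x, -1)))
Function('b')(S, d) = Add(-8, Mul(4, d), Mul(1108, S)) (Function('b')(S, d) = Add(-8, Mul(4, Add(Mul(277, S), d))) = Add(-8, Mul(4, Add(d, Mul(277, S)))) = Add(-8, Add(Mul(4, d), Mul(1108, S))) = Add(-8, Mul(4, d), Mul(1108, S)))
Function('C')(h, K) = Mul(Add(-113, K), Add(306, K)) (Function('C')(h, K) = Mul(Add(306, K), Add(-113, K)) = Mul(Add(-113, K), Add(306, K)))
Add(Function('C')(Function('z')(9, Add(-1, Mul(-1, 14))), 513), Function('b')(-388, -7)) = Add(Add(-34578, Pow(513, 2), Mul(193, 513)), Add(-8, Mul(4, -7), Mul(1108, -388))) = Add(Add(-34578, 263169, 99009), Add(-8, -28, -429904)) = Add(327600, -429940) = -102340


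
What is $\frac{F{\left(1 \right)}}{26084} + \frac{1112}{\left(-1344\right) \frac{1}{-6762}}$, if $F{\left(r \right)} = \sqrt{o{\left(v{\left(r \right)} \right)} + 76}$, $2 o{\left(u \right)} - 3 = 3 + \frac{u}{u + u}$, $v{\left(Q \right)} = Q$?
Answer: $\frac{22379}{4} + \frac{\sqrt{317}}{52168} \approx 5594.8$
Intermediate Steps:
$o{\left(u \right)} = \frac{13}{4}$ ($o{\left(u \right)} = \frac{3}{2} + \frac{3 + \frac{u}{u + u}}{2} = \frac{3}{2} + \frac{3 + \frac{u}{2 u}}{2} = \frac{3}{2} + \frac{3 + u \frac{1}{2 u}}{2} = \frac{3}{2} + \frac{3 + \frac{1}{2}}{2} = \frac{3}{2} + \frac{1}{2} \cdot \frac{7}{2} = \frac{3}{2} + \frac{7}{4} = \frac{13}{4}$)
$F{\left(r \right)} = \frac{\sqrt{317}}{2}$ ($F{\left(r \right)} = \sqrt{\frac{13}{4} + 76} = \sqrt{\frac{317}{4}} = \frac{\sqrt{317}}{2}$)
$\frac{F{\left(1 \right)}}{26084} + \frac{1112}{\left(-1344\right) \frac{1}{-6762}} = \frac{\frac{1}{2} \sqrt{317}}{26084} + \frac{1112}{\left(-1344\right) \frac{1}{-6762}} = \frac{\sqrt{317}}{2} \cdot \frac{1}{26084} + \frac{1112}{\left(-1344\right) \left(- \frac{1}{6762}\right)} = \frac{\sqrt{317}}{52168} + \frac{1112}{\frac{32}{161}} = \frac{\sqrt{317}}{52168} + 1112 \cdot \frac{161}{32} = \frac{\sqrt{317}}{52168} + \frac{22379}{4} = \frac{22379}{4} + \frac{\sqrt{317}}{52168}$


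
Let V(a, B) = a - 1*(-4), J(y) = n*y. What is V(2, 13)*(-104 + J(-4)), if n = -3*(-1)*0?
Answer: -624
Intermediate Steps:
n = 0 (n = 3*0 = 0)
J(y) = 0 (J(y) = 0*y = 0)
V(a, B) = 4 + a (V(a, B) = a + 4 = 4 + a)
V(2, 13)*(-104 + J(-4)) = (4 + 2)*(-104 + 0) = 6*(-104) = -624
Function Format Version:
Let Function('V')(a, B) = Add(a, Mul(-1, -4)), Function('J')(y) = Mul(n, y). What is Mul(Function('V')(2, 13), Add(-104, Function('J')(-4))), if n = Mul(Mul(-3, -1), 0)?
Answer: -624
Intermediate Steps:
n = 0 (n = Mul(3, 0) = 0)
Function('J')(y) = 0 (Function('J')(y) = Mul(0, y) = 0)
Function('V')(a, B) = Add(4, a) (Function('V')(a, B) = Add(a, 4) = Add(4, a))
Mul(Function('V')(2, 13), Add(-104, Function('J')(-4))) = Mul(Add(4, 2), Add(-104, 0)) = Mul(6, -104) = -624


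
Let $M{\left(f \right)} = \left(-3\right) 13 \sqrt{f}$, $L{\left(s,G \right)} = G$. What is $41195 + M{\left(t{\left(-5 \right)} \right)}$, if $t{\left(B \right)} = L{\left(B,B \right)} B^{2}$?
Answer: $41195 - 195 i \sqrt{5} \approx 41195.0 - 436.03 i$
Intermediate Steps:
$t{\left(B \right)} = B^{3}$ ($t{\left(B \right)} = B B^{2} = B^{3}$)
$M{\left(f \right)} = - 39 \sqrt{f}$
$41195 + M{\left(t{\left(-5 \right)} \right)} = 41195 - 39 \sqrt{\left(-5\right)^{3}} = 41195 - 39 \sqrt{-125} = 41195 - 39 \cdot 5 i \sqrt{5} = 41195 - 195 i \sqrt{5}$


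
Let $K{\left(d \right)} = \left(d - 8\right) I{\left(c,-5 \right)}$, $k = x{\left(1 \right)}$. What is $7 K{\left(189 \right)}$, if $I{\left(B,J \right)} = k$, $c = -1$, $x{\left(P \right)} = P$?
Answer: $1267$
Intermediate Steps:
$k = 1$
$I{\left(B,J \right)} = 1$
$K{\left(d \right)} = -8 + d$ ($K{\left(d \right)} = \left(d - 8\right) 1 = \left(-8 + d\right) 1 = -8 + d$)
$7 K{\left(189 \right)} = 7 \left(-8 + 189\right) = 7 \cdot 181 = 1267$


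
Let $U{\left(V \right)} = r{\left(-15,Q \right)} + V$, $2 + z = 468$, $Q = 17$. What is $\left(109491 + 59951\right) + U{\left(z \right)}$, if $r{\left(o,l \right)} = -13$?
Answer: $169895$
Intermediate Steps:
$z = 466$ ($z = -2 + 468 = 466$)
$U{\left(V \right)} = -13 + V$
$\left(109491 + 59951\right) + U{\left(z \right)} = \left(109491 + 59951\right) + \left(-13 + 466\right) = 169442 + 453 = 169895$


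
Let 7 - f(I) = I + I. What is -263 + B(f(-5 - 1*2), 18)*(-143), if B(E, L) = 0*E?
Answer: -263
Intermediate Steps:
f(I) = 7 - 2*I (f(I) = 7 - (I + I) = 7 - 2*I)
B(E, L) = 0
-263 + B(f(-5 - 1*2), 18)*(-143) = -263 + 0*(-143) = -263 + 0 = -263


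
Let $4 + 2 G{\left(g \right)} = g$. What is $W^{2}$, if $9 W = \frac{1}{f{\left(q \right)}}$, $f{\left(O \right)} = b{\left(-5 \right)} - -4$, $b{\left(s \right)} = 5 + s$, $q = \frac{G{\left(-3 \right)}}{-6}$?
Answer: $\frac{1}{1296} \approx 0.0007716$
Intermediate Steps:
$G{\left(g \right)} = -2 + \frac{g}{2}$
$q = \frac{7}{12}$ ($q = \frac{-2 + \frac{1}{2} \left(-3\right)}{-6} = \left(-2 - \frac{3}{2}\right) \left(- \frac{1}{6}\right) = \left(- \frac{7}{2}\right) \left(- \frac{1}{6}\right) = \frac{7}{12} \approx 0.58333$)
$f{\left(O \right)} = 4$ ($f{\left(O \right)} = \left(5 - 5\right) - -4 = 0 + 4 = 4$)
$W = \frac{1}{36}$ ($W = \frac{1}{9 \cdot 4} = \frac{1}{9} \cdot \frac{1}{4} = \frac{1}{36} \approx 0.027778$)
$W^{2} = \left(\frac{1}{36}\right)^{2} = \frac{1}{1296}$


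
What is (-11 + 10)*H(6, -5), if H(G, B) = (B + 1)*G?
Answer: 24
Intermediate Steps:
H(G, B) = G*(1 + B) (H(G, B) = (1 + B)*G = G*(1 + B))
(-11 + 10)*H(6, -5) = (-11 + 10)*(6*(1 - 5)) = -6*(-4) = -1*(-24) = 24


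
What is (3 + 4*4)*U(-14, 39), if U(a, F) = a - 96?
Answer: -2090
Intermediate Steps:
U(a, F) = -96 + a
(3 + 4*4)*U(-14, 39) = (3 + 4*4)*(-96 - 14) = (3 + 16)*(-110) = 19*(-110) = -2090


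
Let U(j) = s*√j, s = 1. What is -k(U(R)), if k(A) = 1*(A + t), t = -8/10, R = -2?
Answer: ⅘ - I*√2 ≈ 0.8 - 1.4142*I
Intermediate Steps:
t = -⅘ (t = -8*⅒ = -⅘ ≈ -0.80000)
U(j) = √j (U(j) = 1*√j = √j)
k(A) = -⅘ + A (k(A) = 1*(A - ⅘) = 1*(-⅘ + A) = -⅘ + A)
-k(U(R)) = -(-⅘ + √(-2)) = -(-⅘ + I*√2) = ⅘ - I*√2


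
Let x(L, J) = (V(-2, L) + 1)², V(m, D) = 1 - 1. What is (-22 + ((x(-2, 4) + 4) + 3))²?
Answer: 196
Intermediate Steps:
V(m, D) = 0
x(L, J) = 1 (x(L, J) = (0 + 1)² = 1² = 1)
(-22 + ((x(-2, 4) + 4) + 3))² = (-22 + ((1 + 4) + 3))² = (-22 + (5 + 3))² = (-22 + 8)² = (-14)² = 196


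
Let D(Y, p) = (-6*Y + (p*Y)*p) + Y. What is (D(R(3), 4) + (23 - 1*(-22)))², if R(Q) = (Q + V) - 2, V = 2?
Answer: 6084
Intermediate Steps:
R(Q) = Q (R(Q) = (Q + 2) - 2 = (2 + Q) - 2 = Q)
D(Y, p) = -5*Y + Y*p² (D(Y, p) = (-6*Y + (Y*p)*p) + Y = (-6*Y + Y*p²) + Y = -5*Y + Y*p²)
(D(R(3), 4) + (23 - 1*(-22)))² = (3*(-5 + 4²) + (23 - 1*(-22)))² = (3*(-5 + 16) + (23 + 22))² = (3*11 + 45)² = (33 + 45)² = 78² = 6084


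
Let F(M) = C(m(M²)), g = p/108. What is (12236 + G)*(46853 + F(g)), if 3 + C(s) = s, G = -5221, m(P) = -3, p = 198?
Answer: 328631705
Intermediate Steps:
g = 11/6 (g = 198/108 = 198*(1/108) = 11/6 ≈ 1.8333)
C(s) = -3 + s
F(M) = -6 (F(M) = -3 - 3 = -6)
(12236 + G)*(46853 + F(g)) = (12236 - 5221)*(46853 - 6) = 7015*46847 = 328631705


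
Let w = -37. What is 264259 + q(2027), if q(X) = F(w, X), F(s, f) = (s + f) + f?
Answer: 268276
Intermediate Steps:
F(s, f) = s + 2*f (F(s, f) = (f + s) + f = s + 2*f)
q(X) = -37 + 2*X
264259 + q(2027) = 264259 + (-37 + 2*2027) = 264259 + (-37 + 4054) = 264259 + 4017 = 268276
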